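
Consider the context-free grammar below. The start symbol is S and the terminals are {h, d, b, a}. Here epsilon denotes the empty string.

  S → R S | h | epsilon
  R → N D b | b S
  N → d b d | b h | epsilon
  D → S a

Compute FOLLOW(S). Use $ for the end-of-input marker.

FIRST(N) = {epsilon, b, d}
FIRST(S) = {epsilon, a, b, d, h}  (via R S)
FIRST(D) = {a, b, d, h}  (via S a)
FIRST(R) = {a, b, d, h}  (via N D b)
FOLLOW(S) includes $ since S is the start symbol.
FOLLOW(N): in R→N D b, N is followed by D b with FIRST {a, b, d, h}. Thus FOLLOW(N) = {a, b, d, h}.
FOLLOW(D): in R→N D b, D is followed by b with FIRST {b}. Thus FOLLOW(D) = {b}.
FOLLOW(S): in S→R S, the suffix after S is empty (adds nothing new); in R→b S, the suffix after S is empty, so FOLLOW(S) ⊇ FOLLOW(R) = {$, a, b, d, h}; in D→S a, S is followed by a with FIRST {a}. Thus FOLLOW(S) = {$, a, b, d, h}.
FOLLOW(R): in S→R S, R is followed by S with FIRST {epsilon, a, b, d, h}; in S→R S, the suffix after R is nullable, so FOLLOW(R) ⊇ FOLLOW(S) = {$, a, b, d, h}. Thus FOLLOW(R) = {$, a, b, d, h}.

{$, a, b, d, h}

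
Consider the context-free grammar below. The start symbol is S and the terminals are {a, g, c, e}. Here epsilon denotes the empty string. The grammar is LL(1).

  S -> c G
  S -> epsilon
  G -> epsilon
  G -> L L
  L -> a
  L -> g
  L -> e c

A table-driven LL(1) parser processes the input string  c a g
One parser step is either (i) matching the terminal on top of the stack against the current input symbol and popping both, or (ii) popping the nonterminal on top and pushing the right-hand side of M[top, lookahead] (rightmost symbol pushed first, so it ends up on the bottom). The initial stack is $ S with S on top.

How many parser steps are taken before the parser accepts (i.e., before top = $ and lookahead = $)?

step 1: stack=$ S  input=c a g $  — expand S -> c G
step 2: stack=$ G c  input=c a g $  — match c
step 3: stack=$ G  input=a g $  — expand G -> L L
step 4: stack=$ L L  input=a g $  — expand L -> a
step 5: stack=$ L a  input=a g $  — match a
step 6: stack=$ L  input=g $  — expand L -> g
step 7: stack=$ g  input=g $  — match g
Accept reached after 7 steps.

7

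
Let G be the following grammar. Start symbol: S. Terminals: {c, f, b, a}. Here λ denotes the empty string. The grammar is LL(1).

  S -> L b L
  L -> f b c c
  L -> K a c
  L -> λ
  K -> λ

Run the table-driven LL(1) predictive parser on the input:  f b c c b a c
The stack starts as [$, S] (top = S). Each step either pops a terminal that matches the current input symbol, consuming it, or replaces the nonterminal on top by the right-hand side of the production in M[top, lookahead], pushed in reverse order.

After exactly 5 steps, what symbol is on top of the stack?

c

     Stack          Input            Action
  1  $ S            f b c c b a c $  expand S -> L b L
  2  $ L b L        f b c c b a c $  expand L -> f b c c
  3  $ L b c c b f  f b c c b a c $  match f
  4  $ L b c c b    b c c b a c $    match b
  5  $ L b c c      c c b a c $      match c
Stack after step 5: $ L b c (top = c).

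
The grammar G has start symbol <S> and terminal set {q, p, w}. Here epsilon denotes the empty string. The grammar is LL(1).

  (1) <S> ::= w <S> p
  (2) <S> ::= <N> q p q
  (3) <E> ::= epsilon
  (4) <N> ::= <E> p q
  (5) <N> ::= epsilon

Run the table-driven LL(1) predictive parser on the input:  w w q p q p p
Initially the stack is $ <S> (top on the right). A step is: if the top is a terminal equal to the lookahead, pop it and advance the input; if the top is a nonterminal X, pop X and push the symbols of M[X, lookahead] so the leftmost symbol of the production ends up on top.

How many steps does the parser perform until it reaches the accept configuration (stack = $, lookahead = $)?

11

      Stack            Input            Action
   1  $ <S>            w w q p q p p $  expand <S> ::= w <S> p
   2  $ p <S> w        w w q p q p p $  match w
   3  $ p <S>          w q p q p p $    expand <S> ::= w <S> p
   4  $ p p <S> w      w q p q p p $    match w
   5  $ p p <S>        q p q p p $      expand <S> ::= <N> q p q
   6  $ p p q p q <N>  q p q p p $      expand <N> ::= epsilon
   7  $ p p q p q      q p q p p $      match q
   8  $ p p q p        p q p p $        match p
   9  $ p p q          q p p $          match q
  10  $ p p            p p $            match p
  11  $ p              p $              match p
Accept reached after 11 steps.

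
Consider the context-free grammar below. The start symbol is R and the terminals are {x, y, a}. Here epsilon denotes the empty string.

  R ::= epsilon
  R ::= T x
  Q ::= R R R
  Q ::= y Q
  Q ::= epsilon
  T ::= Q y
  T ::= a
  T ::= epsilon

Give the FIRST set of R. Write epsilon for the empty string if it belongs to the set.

FIRST(R): from R::=epsilon we get {epsilon}; from R::=T x we get {a, x, y}. So FIRST(R) = {epsilon, a, x, y}.
FIRST(Q): from Q::=R R R we get {epsilon, a, x, y}; from Q::=y Q we get {y}; from Q::=epsilon we get {epsilon}. So FIRST(Q) = {epsilon, a, x, y}.
FIRST(T): from T::=Q y we get {a, x, y}; from T::=a we get {a}; from T::=epsilon we get {epsilon}. So FIRST(T) = {epsilon, a, x, y}.

{epsilon, a, x, y}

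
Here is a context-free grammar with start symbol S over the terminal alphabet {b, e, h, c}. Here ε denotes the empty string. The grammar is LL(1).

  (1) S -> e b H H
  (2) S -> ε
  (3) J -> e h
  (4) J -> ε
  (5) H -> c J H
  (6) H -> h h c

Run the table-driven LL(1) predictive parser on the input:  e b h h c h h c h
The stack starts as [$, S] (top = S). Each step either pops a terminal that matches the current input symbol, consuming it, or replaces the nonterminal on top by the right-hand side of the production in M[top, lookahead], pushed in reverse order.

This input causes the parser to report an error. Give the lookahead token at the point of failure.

step 1: stack=$ S  input=e b h h c h h c h $  — expand S -> e b H H
step 2: stack=$ H H b e  input=e b h h c h h c h $  — match e
step 3: stack=$ H H b  input=b h h c h h c h $  — match b
step 4: stack=$ H H  input=h h c h h c h $  — expand H -> h h c
step 5: stack=$ H c h h  input=h h c h h c h $  — match h
step 6: stack=$ H c h  input=h c h h c h $  — match h
step 7: stack=$ H c  input=c h h c h $  — match c
step 8: stack=$ H  input=h h c h $  — expand H -> h h c
step 9: stack=$ c h h  input=h h c h $  — match h
step 10: stack=$ c h  input=h c h $  — match h
step 11: stack=$ c  input=c h $  — match c
step 12: stack=$  input=h $  — error: stack empty but input remains

h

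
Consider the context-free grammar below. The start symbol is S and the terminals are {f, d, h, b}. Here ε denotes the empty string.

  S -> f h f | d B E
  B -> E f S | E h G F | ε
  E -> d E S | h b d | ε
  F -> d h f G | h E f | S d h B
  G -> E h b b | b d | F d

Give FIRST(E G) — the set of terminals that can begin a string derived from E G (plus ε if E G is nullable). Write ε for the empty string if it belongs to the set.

FIRST(S) = {d, f}
FIRST(E) = {ε, d, h}
FIRST(B) = {ε, d, f, h}  (via E f S, E h G F)
FIRST(F) = {d, f, h}  (via S d h B)
FIRST(G) = {b, d, f, h}  (via E h b b, F d)
FIRST(E G): take FIRST of each symbol in turn, carrying on past any symbol whose FIRST contains ε; result {b, d, f, h}.

{b, d, f, h}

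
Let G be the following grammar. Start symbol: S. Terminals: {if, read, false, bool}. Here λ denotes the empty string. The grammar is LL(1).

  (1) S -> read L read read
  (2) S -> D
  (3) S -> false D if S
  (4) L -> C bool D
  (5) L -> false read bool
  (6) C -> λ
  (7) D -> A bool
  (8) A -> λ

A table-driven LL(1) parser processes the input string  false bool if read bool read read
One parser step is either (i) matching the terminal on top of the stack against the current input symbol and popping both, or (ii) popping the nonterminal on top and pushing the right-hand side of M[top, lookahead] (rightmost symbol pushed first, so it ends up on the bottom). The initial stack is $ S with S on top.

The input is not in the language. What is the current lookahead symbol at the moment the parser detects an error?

read

      Stack                 Input                                Action
   1  $ S                   false bool if read bool read read $  expand S -> false D if S
   2  $ S if D false        false bool if read bool read read $  match false
   3  $ S if D              bool if read bool read read $        expand D -> A bool
   4  $ S if bool A         bool if read bool read read $        expand A -> λ
   5  $ S if bool           bool if read bool read read $        match bool
   6  $ S if                if read bool read read $             match if
   7  $ S                   read bool read read $                expand S -> read L read read
   8  $ read read L read    read bool read read $                match read
   9  $ read read L         bool read read $                     expand L -> C bool D
  10  $ read read D bool C  bool read read $                     expand C -> λ
  11  $ read read D bool    bool read read $                     match bool
  12  $ read read D         read read $                          error: M[D, read] is empty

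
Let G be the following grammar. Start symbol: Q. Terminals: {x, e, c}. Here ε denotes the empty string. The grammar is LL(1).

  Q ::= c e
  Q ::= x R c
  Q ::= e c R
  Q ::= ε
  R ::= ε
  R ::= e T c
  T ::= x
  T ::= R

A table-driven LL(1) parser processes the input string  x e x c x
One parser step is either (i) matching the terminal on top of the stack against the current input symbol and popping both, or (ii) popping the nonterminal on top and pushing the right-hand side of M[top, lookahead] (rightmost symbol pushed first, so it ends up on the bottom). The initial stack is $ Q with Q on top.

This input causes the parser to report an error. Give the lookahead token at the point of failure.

x

     Stack      Input        Action
  1  $ Q        x e x c x $  expand Q ::= x R c
  2  $ c R x    x e x c x $  match x
  3  $ c R      e x c x $    expand R ::= e T c
  4  $ c c T e  e x c x $    match e
  5  $ c c T    x c x $      expand T ::= x
  6  $ c c x    x c x $      match x
  7  $ c c      c x $        match c
  8  $ c        x $          error: top is terminal c but lookahead is x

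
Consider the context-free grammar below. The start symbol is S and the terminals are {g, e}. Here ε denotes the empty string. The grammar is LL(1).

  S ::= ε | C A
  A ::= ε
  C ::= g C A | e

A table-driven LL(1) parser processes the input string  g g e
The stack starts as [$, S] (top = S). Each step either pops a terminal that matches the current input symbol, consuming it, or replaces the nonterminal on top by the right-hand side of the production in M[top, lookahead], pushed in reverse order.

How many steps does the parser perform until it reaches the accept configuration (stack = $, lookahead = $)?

10

step 1: stack=$ S  input=g g e $  — expand S ::= C A
step 2: stack=$ A C  input=g g e $  — expand C ::= g C A
step 3: stack=$ A A C g  input=g g e $  — match g
step 4: stack=$ A A C  input=g e $  — expand C ::= g C A
step 5: stack=$ A A A C g  input=g e $  — match g
step 6: stack=$ A A A C  input=e $  — expand C ::= e
step 7: stack=$ A A A e  input=e $  — match e
step 8: stack=$ A A A  input=$  — expand A ::= ε
step 9: stack=$ A A  input=$  — expand A ::= ε
step 10: stack=$ A  input=$  — expand A ::= ε
Accept reached after 10 steps.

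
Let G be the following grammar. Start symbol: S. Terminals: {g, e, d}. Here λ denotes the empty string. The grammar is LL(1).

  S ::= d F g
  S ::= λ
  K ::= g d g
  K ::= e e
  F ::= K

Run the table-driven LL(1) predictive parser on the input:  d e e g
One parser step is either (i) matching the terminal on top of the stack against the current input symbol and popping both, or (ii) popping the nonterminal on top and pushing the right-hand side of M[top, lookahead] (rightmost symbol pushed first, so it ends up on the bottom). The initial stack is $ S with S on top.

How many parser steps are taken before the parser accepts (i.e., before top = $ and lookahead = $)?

7

     Stack    Input      Action
  1  $ S      d e e g $  expand S ::= d F g
  2  $ g F d  d e e g $  match d
  3  $ g F    e e g $    expand F ::= K
  4  $ g K    e e g $    expand K ::= e e
  5  $ g e e  e e g $    match e
  6  $ g e    e g $      match e
  7  $ g      g $        match g
Accept reached after 7 steps.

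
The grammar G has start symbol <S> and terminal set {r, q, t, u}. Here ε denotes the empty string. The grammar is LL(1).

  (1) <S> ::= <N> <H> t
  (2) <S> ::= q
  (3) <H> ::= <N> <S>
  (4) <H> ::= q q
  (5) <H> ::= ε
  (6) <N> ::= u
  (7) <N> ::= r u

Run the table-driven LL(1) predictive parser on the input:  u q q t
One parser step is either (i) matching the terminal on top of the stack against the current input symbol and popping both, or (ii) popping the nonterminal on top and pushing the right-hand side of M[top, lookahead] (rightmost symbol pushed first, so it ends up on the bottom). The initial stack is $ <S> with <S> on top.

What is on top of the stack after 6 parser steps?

t

     Stack        Input      Action
  1  $ <S>        u q q t $  expand <S> ::= <N> <H> t
  2  $ t <H> <N>  u q q t $  expand <N> ::= u
  3  $ t <H> u    u q q t $  match u
  4  $ t <H>      q q t $    expand <H> ::= q q
  5  $ t q q      q q t $    match q
  6  $ t q        q t $      match q
Stack after step 6: $ t (top = t).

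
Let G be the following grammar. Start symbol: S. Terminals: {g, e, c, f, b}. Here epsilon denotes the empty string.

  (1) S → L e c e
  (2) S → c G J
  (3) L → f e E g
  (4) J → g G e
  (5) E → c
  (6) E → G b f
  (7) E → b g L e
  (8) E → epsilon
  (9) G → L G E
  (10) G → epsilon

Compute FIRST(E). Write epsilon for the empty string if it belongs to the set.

FIRST(L) = {f}
FIRST(J) = {g}
FIRST(S) = {c, f}  (via L e c e)
FIRST(G) = {epsilon, f}  (via L G E)
FIRST(E) = {epsilon, b, c, f}  (via G b f)

{epsilon, b, c, f}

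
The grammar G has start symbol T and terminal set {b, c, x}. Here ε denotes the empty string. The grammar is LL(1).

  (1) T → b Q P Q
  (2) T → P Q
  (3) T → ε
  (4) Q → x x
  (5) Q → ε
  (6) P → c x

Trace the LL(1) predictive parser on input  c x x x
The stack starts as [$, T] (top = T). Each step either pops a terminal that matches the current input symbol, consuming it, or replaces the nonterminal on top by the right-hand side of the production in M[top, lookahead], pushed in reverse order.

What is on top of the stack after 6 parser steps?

x

step 1: stack=$ T  input=c x x x $  — expand T → P Q
step 2: stack=$ Q P  input=c x x x $  — expand P → c x
step 3: stack=$ Q x c  input=c x x x $  — match c
step 4: stack=$ Q x  input=x x x $  — match x
step 5: stack=$ Q  input=x x $  — expand Q → x x
step 6: stack=$ x x  input=x x $  — match x
Stack after step 6: $ x (top = x).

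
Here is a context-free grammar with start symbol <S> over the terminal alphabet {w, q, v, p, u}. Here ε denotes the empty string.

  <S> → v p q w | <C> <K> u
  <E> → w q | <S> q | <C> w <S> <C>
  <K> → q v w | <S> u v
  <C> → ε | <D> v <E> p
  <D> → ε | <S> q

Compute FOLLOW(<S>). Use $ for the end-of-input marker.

{$, p, q, u, v}

FIRST(<S>) = {q, v}  (via <C> <K> u)
FIRST(<K>) = {q, v}  (via <S> u v)
FIRST(<D>) = {ε, q, v}  (via <S> q)
FIRST(<C>) = {ε, q, v}  (via <D> v <E> p)
FIRST(<E>) = {q, v, w}  (via <S> q, <C> w <S> <C>)
FOLLOW(<S>) includes $ since <S> is the start symbol.
FOLLOW(<E>): in <C>→<D> v <E> p, <E> is followed by p with FIRST {p}. Thus FOLLOW(<E>) = {p}.
FOLLOW(<S>): in <E>→<S> q, <S> is followed by q with FIRST {q}; in <E>→<C> w <S> <C>, <S> is followed by <C> with FIRST {ε, q, v}; in <E>→<C> w <S> <C>, the suffix after <S> is nullable, so FOLLOW(<S>) ⊇ FOLLOW(<E>) = {p}; in <K>→<S> u v, <S> is followed by u v with FIRST {u}; in <D>→<S> q, <S> is followed by q with FIRST {q}. Thus FOLLOW(<S>) = {$, p, q, u, v}.
FOLLOW(<K>): in <S>→<C> <K> u, <K> is followed by u with FIRST {u}. Thus FOLLOW(<K>) = {u}.
FOLLOW(<C>): in <S>→<C> <K> u, <C> is followed by <K> u with FIRST {q, v}; in <E>→<C> w <S> <C> (occurrence 1), <C> is followed by w <S> <C> with FIRST {w}; in <E>→<C> w <S> <C> (occurrence 2), the suffix after <C> is empty, so FOLLOW(<C>) ⊇ FOLLOW(<E>) = {p}. Thus FOLLOW(<C>) = {p, q, v, w}.
FOLLOW(<D>): in <C>→<D> v <E> p, <D> is followed by v <E> p with FIRST {v}. Thus FOLLOW(<D>) = {v}.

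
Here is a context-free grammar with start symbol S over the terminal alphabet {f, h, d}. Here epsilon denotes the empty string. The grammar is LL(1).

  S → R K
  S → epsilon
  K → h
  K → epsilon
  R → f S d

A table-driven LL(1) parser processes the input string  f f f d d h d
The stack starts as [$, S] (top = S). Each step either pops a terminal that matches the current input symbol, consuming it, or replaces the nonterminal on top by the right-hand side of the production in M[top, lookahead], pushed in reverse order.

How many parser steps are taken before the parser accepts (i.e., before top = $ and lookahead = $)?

17

      Stack              Input            Action
   1  $ S                f f f d d h d $  expand S → R K
   2  $ K R              f f f d d h d $  expand R → f S d
   3  $ K d S f          f f f d d h d $  match f
   4  $ K d S            f f d d h d $    expand S → R K
   5  $ K d K R          f f d d h d $    expand R → f S d
   6  $ K d K d S f      f f d d h d $    match f
   7  $ K d K d S        f d d h d $      expand S → R K
   8  $ K d K d K R      f d d h d $      expand R → f S d
   9  $ K d K d K d S f  f d d h d $      match f
  10  $ K d K d K d S    d d h d $        expand S → epsilon
  11  $ K d K d K d      d d h d $        match d
  12  $ K d K d K        d h d $          expand K → epsilon
  13  $ K d K d          d h d $          match d
  14  $ K d K            h d $            expand K → h
  15  $ K d h            h d $            match h
  16  $ K d              d $              match d
  17  $ K                $                expand K → epsilon
Accept reached after 17 steps.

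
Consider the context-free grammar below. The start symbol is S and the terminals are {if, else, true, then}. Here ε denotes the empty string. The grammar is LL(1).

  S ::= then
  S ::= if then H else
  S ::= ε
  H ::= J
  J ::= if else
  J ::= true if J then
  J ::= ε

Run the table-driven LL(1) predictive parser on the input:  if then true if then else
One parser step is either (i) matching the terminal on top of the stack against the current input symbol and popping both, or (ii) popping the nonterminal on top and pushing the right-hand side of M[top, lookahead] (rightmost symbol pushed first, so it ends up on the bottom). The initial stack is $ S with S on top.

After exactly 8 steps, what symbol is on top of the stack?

     Stack                  Input                        Action
  1  $ S                    if then true if then else $  expand S ::= if then H else
  2  $ else H then if       if then true if then else $  match if
  3  $ else H then          then true if then else $     match then
  4  $ else H               true if then else $          expand H ::= J
  5  $ else J               true if then else $          expand J ::= true if J then
  6  $ else then J if true  true if then else $          match true
  7  $ else then J if       if then else $               match if
  8  $ else then J          then else $                  expand J ::= ε
Stack after step 8: $ else then (top = then).

then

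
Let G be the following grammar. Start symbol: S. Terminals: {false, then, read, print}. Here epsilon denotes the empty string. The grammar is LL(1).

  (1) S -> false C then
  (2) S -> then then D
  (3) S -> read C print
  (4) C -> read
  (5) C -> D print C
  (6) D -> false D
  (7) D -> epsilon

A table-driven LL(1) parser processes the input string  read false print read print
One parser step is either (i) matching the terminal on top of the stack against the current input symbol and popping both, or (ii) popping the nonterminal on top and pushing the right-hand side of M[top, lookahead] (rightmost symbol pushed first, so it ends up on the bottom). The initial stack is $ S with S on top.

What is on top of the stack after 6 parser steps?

print

step 1: stack=$ S  input=read false print read print $  — expand S -> read C print
step 2: stack=$ print C read  input=read false print read print $  — match read
step 3: stack=$ print C  input=false print read print $  — expand C -> D print C
step 4: stack=$ print C print D  input=false print read print $  — expand D -> false D
step 5: stack=$ print C print D false  input=false print read print $  — match false
step 6: stack=$ print C print D  input=print read print $  — expand D -> epsilon
Stack after step 6: $ print C print (top = print).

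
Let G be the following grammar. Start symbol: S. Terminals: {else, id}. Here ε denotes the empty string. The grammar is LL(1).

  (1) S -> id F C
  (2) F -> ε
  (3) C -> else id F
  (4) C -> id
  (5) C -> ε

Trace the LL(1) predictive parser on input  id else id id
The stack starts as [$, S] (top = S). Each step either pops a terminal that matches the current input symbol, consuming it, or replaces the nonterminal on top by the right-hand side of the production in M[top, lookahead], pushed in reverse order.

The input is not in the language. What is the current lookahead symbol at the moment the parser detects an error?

     Stack        Input            Action
  1  $ S          id else id id $  expand S -> id F C
  2  $ C F id     id else id id $  match id
  3  $ C F        else id id $     expand F -> ε
  4  $ C          else id id $     expand C -> else id F
  5  $ F id else  else id id $     match else
  6  $ F id       id id $          match id
  7  $ F          id $             expand F -> ε
  8  $            id $             error: stack empty but input remains

id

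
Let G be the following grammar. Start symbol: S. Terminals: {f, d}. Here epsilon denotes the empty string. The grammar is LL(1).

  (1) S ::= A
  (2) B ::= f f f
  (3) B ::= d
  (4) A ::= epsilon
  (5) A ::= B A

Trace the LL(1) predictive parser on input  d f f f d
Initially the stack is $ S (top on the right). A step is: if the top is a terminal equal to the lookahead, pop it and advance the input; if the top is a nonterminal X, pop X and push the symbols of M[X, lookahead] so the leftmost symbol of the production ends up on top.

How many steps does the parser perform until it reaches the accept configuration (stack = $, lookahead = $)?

step 1: stack=$ S  input=d f f f d $  — expand S ::= A
step 2: stack=$ A  input=d f f f d $  — expand A ::= B A
step 3: stack=$ A B  input=d f f f d $  — expand B ::= d
step 4: stack=$ A d  input=d f f f d $  — match d
step 5: stack=$ A  input=f f f d $  — expand A ::= B A
step 6: stack=$ A B  input=f f f d $  — expand B ::= f f f
step 7: stack=$ A f f f  input=f f f d $  — match f
step 8: stack=$ A f f  input=f f d $  — match f
step 9: stack=$ A f  input=f d $  — match f
step 10: stack=$ A  input=d $  — expand A ::= B A
step 11: stack=$ A B  input=d $  — expand B ::= d
step 12: stack=$ A d  input=d $  — match d
step 13: stack=$ A  input=$  — expand A ::= epsilon
Accept reached after 13 steps.

13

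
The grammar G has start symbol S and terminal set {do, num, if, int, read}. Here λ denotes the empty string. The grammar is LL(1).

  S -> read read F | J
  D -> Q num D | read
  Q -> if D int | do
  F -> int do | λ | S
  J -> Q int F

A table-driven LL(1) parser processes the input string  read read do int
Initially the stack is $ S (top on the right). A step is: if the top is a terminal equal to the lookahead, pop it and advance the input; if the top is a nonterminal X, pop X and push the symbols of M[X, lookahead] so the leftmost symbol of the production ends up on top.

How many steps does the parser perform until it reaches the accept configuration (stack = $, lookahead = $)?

step 1: stack=$ S  input=read read do int $  — expand S -> read read F
step 2: stack=$ F read read  input=read read do int $  — match read
step 3: stack=$ F read  input=read do int $  — match read
step 4: stack=$ F  input=do int $  — expand F -> S
step 5: stack=$ S  input=do int $  — expand S -> J
step 6: stack=$ J  input=do int $  — expand J -> Q int F
step 7: stack=$ F int Q  input=do int $  — expand Q -> do
step 8: stack=$ F int do  input=do int $  — match do
step 9: stack=$ F int  input=int $  — match int
step 10: stack=$ F  input=$  — expand F -> λ
Accept reached after 10 steps.

10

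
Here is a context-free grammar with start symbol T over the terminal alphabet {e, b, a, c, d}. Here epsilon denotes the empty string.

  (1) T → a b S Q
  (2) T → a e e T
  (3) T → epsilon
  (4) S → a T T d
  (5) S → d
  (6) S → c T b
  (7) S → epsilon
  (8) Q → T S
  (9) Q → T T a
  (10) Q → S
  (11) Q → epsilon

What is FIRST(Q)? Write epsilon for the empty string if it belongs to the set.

FIRST(T) = {epsilon, a}
FIRST(S) = {epsilon, a, c, d}
FIRST(Q) = {epsilon, a, c, d}  (via T S, T T a, S)

{epsilon, a, c, d}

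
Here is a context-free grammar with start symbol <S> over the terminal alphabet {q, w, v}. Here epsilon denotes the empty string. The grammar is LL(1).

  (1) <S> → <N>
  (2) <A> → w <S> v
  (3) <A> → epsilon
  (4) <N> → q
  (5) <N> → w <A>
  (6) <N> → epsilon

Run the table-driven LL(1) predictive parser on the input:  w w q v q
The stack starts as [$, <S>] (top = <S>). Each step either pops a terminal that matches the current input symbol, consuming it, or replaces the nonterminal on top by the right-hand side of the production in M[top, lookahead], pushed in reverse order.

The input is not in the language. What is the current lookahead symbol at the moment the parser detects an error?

step 1: stack=$ <S>  input=w w q v q $  — expand <S> → <N>
step 2: stack=$ <N>  input=w w q v q $  — expand <N> → w <A>
step 3: stack=$ <A> w  input=w w q v q $  — match w
step 4: stack=$ <A>  input=w q v q $  — expand <A> → w <S> v
step 5: stack=$ v <S> w  input=w q v q $  — match w
step 6: stack=$ v <S>  input=q v q $  — expand <S> → <N>
step 7: stack=$ v <N>  input=q v q $  — expand <N> → q
step 8: stack=$ v q  input=q v q $  — match q
step 9: stack=$ v  input=v q $  — match v
step 10: stack=$  input=q $  — error: stack empty but input remains

q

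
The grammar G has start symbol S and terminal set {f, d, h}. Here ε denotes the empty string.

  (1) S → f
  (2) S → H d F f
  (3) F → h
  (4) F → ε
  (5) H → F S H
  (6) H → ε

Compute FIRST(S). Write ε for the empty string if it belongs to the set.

FIRST(F): from F→h we get {h}; from F→ε we get {ε}. So FIRST(F) = {ε, h}.
FIRST(S): from S→f we get {f}; from S→H d F f we get {d, f, h}. So FIRST(S) = {d, f, h}.
FIRST(H): from H→F S H we get {d, f, h}; from H→ε we get {ε}. So FIRST(H) = {ε, d, f, h}.

{d, f, h}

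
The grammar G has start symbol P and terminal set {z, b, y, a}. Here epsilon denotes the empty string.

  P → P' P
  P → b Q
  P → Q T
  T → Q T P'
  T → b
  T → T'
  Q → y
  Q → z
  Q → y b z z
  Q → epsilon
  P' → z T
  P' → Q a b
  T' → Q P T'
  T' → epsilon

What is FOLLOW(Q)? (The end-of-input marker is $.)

{$, a, b, y, z}

FIRST(Q) = {epsilon, y, z}
FIRST(P') = {a, y, z}  (via Q a b)
FIRST(P) = {epsilon, a, b, y, z}  (via P' P, Q T)
FIRST(T') = {epsilon, a, b, y, z}  (via Q P T')
FIRST(T) = {epsilon, a, b, y, z}  (via Q T P', T')
FOLLOW(P) includes $ since P is the start symbol.
FOLLOW(P): in P→P' P, the suffix after P is empty (adds nothing new); in T'→Q P T', P is followed by T' with FIRST {epsilon, a, b, y, z}; in T'→Q P T', the suffix after P is nullable, so FOLLOW(P) ⊇ FOLLOW(T') = {$, a, b, y, z}. Thus FOLLOW(P) = {$, a, b, y, z}.
FOLLOW(T): in P→Q T, the suffix after T is empty, so FOLLOW(T) ⊇ FOLLOW(P) = {$, a, b, y, z}; in T→Q T P', T is followed by P' with FIRST {a, y, z}; in P'→z T, the suffix after T is empty, so FOLLOW(T) ⊇ FOLLOW(P') = {$, a, b, y, z}. Thus FOLLOW(T) = {$, a, b, y, z}.
FOLLOW(P'): in P→P' P, P' is followed by P with FIRST {epsilon, a, b, y, z}; in P→P' P, the suffix after P' is nullable, so FOLLOW(P') ⊇ FOLLOW(P) = {$, a, b, y, z}; in T→Q T P', the suffix after P' is empty, so FOLLOW(P') ⊇ FOLLOW(T) = {$, a, b, y, z}. Thus FOLLOW(P') = {$, a, b, y, z}.
FOLLOW(T'): in T→T', the suffix after T' is empty, so FOLLOW(T') ⊇ FOLLOW(T) = {$, a, b, y, z}; in T'→Q P T', the suffix after T' is empty (adds nothing new). Thus FOLLOW(T') = {$, a, b, y, z}.
FOLLOW(Q): in P→b Q, the suffix after Q is empty, so FOLLOW(Q) ⊇ FOLLOW(P) = {$, a, b, y, z}; in P→Q T, Q is followed by T with FIRST {epsilon, a, b, y, z}; in P→Q T, the suffix after Q is nullable, so FOLLOW(Q) ⊇ FOLLOW(P) = {$, a, b, y, z}; in T→Q T P', Q is followed by T P' with FIRST {a, b, y, z}; in P'→Q a b, Q is followed by a b with FIRST {a}; in T'→Q P T', Q is followed by P T' with FIRST {epsilon, a, b, y, z}; in T'→Q P T', the suffix after Q is nullable, so FOLLOW(Q) ⊇ FOLLOW(T') = {$, a, b, y, z}. Thus FOLLOW(Q) = {$, a, b, y, z}.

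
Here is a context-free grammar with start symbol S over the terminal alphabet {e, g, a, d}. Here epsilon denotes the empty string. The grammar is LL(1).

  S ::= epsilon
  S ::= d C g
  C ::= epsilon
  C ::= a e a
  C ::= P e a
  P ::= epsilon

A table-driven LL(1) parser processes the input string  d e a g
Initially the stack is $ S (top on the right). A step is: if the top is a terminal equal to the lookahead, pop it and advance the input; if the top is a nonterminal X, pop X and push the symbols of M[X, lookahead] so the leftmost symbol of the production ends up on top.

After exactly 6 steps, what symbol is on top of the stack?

g

step 1: stack=$ S  input=d e a g $  — expand S ::= d C g
step 2: stack=$ g C d  input=d e a g $  — match d
step 3: stack=$ g C  input=e a g $  — expand C ::= P e a
step 4: stack=$ g a e P  input=e a g $  — expand P ::= epsilon
step 5: stack=$ g a e  input=e a g $  — match e
step 6: stack=$ g a  input=a g $  — match a
Stack after step 6: $ g (top = g).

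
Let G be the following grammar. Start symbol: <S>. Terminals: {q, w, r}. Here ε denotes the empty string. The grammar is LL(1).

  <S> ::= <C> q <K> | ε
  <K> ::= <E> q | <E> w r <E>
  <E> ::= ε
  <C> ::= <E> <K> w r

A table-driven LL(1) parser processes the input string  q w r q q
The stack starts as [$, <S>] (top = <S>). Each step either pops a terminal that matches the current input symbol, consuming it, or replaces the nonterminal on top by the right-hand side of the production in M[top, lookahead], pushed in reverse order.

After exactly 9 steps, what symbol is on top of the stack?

step 1: stack=$ <S>  input=q w r q q $  — expand <S> ::= <C> q <K>
step 2: stack=$ <K> q <C>  input=q w r q q $  — expand <C> ::= <E> <K> w r
step 3: stack=$ <K> q r w <K> <E>  input=q w r q q $  — expand <E> ::= ε
step 4: stack=$ <K> q r w <K>  input=q w r q q $  — expand <K> ::= <E> q
step 5: stack=$ <K> q r w q <E>  input=q w r q q $  — expand <E> ::= ε
step 6: stack=$ <K> q r w q  input=q w r q q $  — match q
step 7: stack=$ <K> q r w  input=w r q q $  — match w
step 8: stack=$ <K> q r  input=r q q $  — match r
step 9: stack=$ <K> q  input=q q $  — match q
Stack after step 9: $ <K> (top = <K>).

<K>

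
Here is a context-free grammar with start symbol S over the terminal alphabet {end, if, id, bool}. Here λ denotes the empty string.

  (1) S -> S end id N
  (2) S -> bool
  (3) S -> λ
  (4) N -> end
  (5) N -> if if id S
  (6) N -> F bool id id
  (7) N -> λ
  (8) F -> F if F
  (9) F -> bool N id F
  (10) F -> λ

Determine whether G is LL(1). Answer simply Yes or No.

FIRST(S) = {λ, bool, end}
FIRST(N) = {λ, bool, end, if}
FIRST(F) = {λ, bool, if}
FOLLOW(S) = {$, end, id}
FOLLOW(N) = {$, end, id}
FOLLOW(F) = {bool, if}
Cell M[F, bool] receives both F -> F if F and F -> bool N id F and F -> λ — the grammar is not LL(1).

No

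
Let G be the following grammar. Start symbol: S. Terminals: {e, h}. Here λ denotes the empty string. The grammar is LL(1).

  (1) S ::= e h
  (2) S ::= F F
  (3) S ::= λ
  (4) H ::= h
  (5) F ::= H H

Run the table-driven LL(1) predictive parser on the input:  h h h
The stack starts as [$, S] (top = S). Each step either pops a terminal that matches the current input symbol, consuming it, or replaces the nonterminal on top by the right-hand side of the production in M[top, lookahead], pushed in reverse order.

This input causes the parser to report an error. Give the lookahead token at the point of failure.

$

      Stack    Input    Action
   1  $ S      h h h $  expand S ::= F F
   2  $ F F    h h h $  expand F ::= H H
   3  $ F H H  h h h $  expand H ::= h
   4  $ F H h  h h h $  match h
   5  $ F H    h h $    expand H ::= h
   6  $ F h    h h $    match h
   7  $ F      h $      expand F ::= H H
   8  $ H H    h $      expand H ::= h
   9  $ H h    h $      match h
  10  $ H      $        error: M[H, $] is empty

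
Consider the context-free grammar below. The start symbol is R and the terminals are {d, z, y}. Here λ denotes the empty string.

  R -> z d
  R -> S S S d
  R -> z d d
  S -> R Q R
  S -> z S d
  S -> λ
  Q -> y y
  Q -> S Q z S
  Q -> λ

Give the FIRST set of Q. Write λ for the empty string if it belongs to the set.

{λ, d, y, z}

FIRST(R) = {d, z}  (via S S S d)
FIRST(S) = {λ, d, z}  (via R Q R)
FIRST(Q) = {λ, d, y, z}  (via S Q z S)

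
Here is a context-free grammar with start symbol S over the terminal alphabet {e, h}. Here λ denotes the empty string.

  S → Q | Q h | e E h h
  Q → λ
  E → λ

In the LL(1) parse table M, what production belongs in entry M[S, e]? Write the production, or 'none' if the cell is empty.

S → e E h h

FIRST(Q) = {λ}
FIRST(E) = {λ}
FIRST(S) = {λ, e, h}  (via Q, Q h)
FOLLOW(S) includes $ since S is the start symbol.
FOLLOW(S): S appears on no right-hand side. Thus FOLLOW(S) = {$}.
For S → Q: FIRST(Q) = {λ}, so it goes in M[S, t] for t ∈ {}; since λ ∈ FIRST, also for every t ∈ FOLLOW(S) = {$}.
For S → Q h: FIRST(Q h) = {h}, so it goes in M[S, t] for t ∈ {h}.
For S → e E h h: FIRST(e E h h) = {e}, so it goes in M[S, t] for t ∈ {e}.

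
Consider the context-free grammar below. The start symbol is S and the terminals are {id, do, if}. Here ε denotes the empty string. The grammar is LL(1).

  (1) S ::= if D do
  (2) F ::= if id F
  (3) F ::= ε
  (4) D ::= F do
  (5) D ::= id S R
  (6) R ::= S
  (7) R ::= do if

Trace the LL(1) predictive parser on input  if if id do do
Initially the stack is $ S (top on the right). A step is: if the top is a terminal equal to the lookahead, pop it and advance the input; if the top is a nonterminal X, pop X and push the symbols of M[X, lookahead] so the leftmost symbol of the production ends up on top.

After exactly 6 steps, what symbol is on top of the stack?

F

     Stack            Input             Action
  1  $ S              if if id do do $  expand S ::= if D do
  2  $ do D if        if if id do do $  match if
  3  $ do D           if id do do $     expand D ::= F do
  4  $ do do F        if id do do $     expand F ::= if id F
  5  $ do do F id if  if id do do $     match if
  6  $ do do F id     id do do $        match id
Stack after step 6: $ do do F (top = F).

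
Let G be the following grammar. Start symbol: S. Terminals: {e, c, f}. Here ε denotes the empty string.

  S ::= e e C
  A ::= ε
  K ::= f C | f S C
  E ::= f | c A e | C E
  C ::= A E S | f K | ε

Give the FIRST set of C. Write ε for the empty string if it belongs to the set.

{ε, c, f}

FIRST(S): from S::=e e C we get {e}. So FIRST(S) = {e}.
FIRST(A): from A::=ε we get {ε}. So FIRST(A) = {ε}.
FIRST(K): from K::=f C we get {f}; from K::=f S C we get {f}. So FIRST(K) = {f}.
FIRST(E): from E::=f we get {f}; from E::=c A e we get {c}; from E::=C E we get {c, f}. So FIRST(E) = {c, f}.
FIRST(C): from C::=A E S we get {c, f}; from C::=f K we get {f}; from C::=ε we get {ε}. So FIRST(C) = {ε, c, f}.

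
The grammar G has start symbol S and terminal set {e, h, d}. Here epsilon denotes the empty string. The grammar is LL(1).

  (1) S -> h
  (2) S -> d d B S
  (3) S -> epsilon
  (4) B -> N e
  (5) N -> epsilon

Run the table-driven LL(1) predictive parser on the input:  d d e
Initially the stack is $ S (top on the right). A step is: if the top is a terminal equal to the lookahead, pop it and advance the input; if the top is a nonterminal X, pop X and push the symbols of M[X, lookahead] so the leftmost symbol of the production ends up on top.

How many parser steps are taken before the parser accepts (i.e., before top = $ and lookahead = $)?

     Stack      Input    Action
  1  $ S        d d e $  expand S -> d d B S
  2  $ S B d d  d d e $  match d
  3  $ S B d    d e $    match d
  4  $ S B      e $      expand B -> N e
  5  $ S e N    e $      expand N -> epsilon
  6  $ S e      e $      match e
  7  $ S        $        expand S -> epsilon
Accept reached after 7 steps.

7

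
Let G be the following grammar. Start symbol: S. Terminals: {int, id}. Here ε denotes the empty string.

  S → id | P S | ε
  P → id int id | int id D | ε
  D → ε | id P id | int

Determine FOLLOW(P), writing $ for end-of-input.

FIRST(P) = {ε, id, int}
FIRST(D) = {ε, id, int}
FIRST(S) = {ε, id, int}  (via P S)
FOLLOW(S) includes $ since S is the start symbol.
FOLLOW(S): in S→P S, the suffix after S is empty (adds nothing new). Thus FOLLOW(S) = {$}.
FOLLOW(P): in S→P S, P is followed by S with FIRST {ε, id, int}; in S→P S, the suffix after P is nullable, so FOLLOW(P) ⊇ FOLLOW(S) = {$}; in D→id P id, P is followed by id with FIRST {id}. Thus FOLLOW(P) = {$, id, int}.
FOLLOW(D): in P→int id D, the suffix after D is empty, so FOLLOW(D) ⊇ FOLLOW(P) = {$, id, int}. Thus FOLLOW(D) = {$, id, int}.

{$, id, int}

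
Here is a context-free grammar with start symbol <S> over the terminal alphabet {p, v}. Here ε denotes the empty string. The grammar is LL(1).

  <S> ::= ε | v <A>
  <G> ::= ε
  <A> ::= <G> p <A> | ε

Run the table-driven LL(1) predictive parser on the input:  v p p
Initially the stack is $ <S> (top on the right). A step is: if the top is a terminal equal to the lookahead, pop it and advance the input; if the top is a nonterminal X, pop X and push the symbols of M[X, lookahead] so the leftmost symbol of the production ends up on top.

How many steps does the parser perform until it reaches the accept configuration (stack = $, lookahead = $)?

     Stack        Input    Action
  1  $ <S>        v p p $  expand <S> ::= v <A>
  2  $ <A> v      v p p $  match v
  3  $ <A>        p p $    expand <A> ::= <G> p <A>
  4  $ <A> p <G>  p p $    expand <G> ::= ε
  5  $ <A> p      p p $    match p
  6  $ <A>        p $      expand <A> ::= <G> p <A>
  7  $ <A> p <G>  p $      expand <G> ::= ε
  8  $ <A> p      p $      match p
  9  $ <A>        $        expand <A> ::= ε
Accept reached after 9 steps.

9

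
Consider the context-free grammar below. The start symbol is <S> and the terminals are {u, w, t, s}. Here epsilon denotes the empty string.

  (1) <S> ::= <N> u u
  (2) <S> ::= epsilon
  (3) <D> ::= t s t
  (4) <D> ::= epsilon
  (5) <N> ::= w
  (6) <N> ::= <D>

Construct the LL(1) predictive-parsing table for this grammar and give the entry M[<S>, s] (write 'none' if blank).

FIRST(<D>) = {epsilon, t}
FIRST(<N>) = {epsilon, t, w}  (via <D>)
FIRST(<S>) = {epsilon, t, u, w}  (via <N> u u)
FOLLOW(<S>) includes $ since <S> is the start symbol.
FOLLOW(<S>): <S> appears on no right-hand side. Thus FOLLOW(<S>) = {$}.
For <S> ::= <N> u u: FIRST(<N> u u) = {t, u, w}, so it goes in M[<S>, t] for t ∈ {t, u, w}.
For <S> ::= epsilon: FIRST(epsilon) = {epsilon}, so it goes in M[<S>, t] for t ∈ {}; since epsilon ∈ FIRST, also for every t ∈ FOLLOW(<S>) = {$}.
None of these place a production in M[<S>, s].

none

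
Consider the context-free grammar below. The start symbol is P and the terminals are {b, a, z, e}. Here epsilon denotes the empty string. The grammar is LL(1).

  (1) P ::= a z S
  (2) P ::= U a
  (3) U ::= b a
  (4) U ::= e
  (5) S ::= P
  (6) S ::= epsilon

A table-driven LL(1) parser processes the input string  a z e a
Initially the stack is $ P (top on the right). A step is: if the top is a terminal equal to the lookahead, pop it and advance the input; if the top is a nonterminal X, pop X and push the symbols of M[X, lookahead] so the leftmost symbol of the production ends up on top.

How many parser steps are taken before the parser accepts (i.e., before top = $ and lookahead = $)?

8

step 1: stack=$ P  input=a z e a $  — expand P ::= a z S
step 2: stack=$ S z a  input=a z e a $  — match a
step 3: stack=$ S z  input=z e a $  — match z
step 4: stack=$ S  input=e a $  — expand S ::= P
step 5: stack=$ P  input=e a $  — expand P ::= U a
step 6: stack=$ a U  input=e a $  — expand U ::= e
step 7: stack=$ a e  input=e a $  — match e
step 8: stack=$ a  input=a $  — match a
Accept reached after 8 steps.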